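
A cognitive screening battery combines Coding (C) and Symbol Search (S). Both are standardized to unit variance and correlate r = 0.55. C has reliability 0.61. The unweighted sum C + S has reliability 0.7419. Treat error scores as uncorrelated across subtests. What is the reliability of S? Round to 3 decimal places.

0.590

Var(C+S) = 2 + 2·0.55 = 3.100.
True-score variance = ρ_C + ρ_S + 2·0.55, so 0.7419 = (0.61 + ρ_S + 1.10) / 3.100.
ρ_S = 0.7419·3.100 − 0.61 − 1.10 = 0.590.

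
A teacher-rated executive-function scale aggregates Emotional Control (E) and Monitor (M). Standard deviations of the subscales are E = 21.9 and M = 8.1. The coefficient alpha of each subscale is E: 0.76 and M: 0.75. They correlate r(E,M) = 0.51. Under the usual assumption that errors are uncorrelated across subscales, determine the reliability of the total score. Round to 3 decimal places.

0.819

Var(E+M) = 21.9² + 8.1² + 2·[21.9·8.1·0.51] = 545.22 + 180.938 = 726.158.
With uncorrelated errors the cross-covariances are all true-score covariance, so they carry over unchanged; only the diagonal terms shrink to ρᵢσᵢ².
True-score variance = [21.9²·0.76 + 8.1²·0.75] + 180.938 = 413.711 + 180.938 = 594.649.
Reliability = 594.649 / 726.158 = 0.819.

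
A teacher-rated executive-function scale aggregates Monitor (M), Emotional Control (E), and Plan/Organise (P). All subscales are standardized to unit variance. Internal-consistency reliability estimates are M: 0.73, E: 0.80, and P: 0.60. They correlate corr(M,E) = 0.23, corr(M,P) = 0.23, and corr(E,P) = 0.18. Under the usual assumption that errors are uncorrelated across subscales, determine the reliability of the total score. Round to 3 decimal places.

Var(M+E+P) = 3 + 2·[0.23 + 0.23 + 0.18] = 3 + 1.28 = 4.28.
With uncorrelated errors the cross-covariances are all true-score covariance, so they carry over unchanged; only the diagonal terms shrink to ρᵢσᵢ².
True-score variance = [0.73 + 0.80 + 0.60] + 1.28 = 2.13 + 1.28 = 3.41.
Reliability = 3.41 / 4.28 = 0.797.

0.797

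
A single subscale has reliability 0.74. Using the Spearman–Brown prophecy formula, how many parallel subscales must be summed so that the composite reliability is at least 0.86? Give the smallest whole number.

k ≥ ρ*(1−ρ₁)/(ρ₁(1−ρ*)) = 0.86·0.26 / (0.74·0.14) = 2.158.
Smallest integer k = 3.

3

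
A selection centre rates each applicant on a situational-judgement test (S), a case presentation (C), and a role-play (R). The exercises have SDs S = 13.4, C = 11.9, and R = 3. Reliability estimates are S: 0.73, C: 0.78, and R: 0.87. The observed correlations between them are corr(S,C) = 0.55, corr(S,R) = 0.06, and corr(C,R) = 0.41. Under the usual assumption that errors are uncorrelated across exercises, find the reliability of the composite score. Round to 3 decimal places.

Var(S+C+R) = 13.4² + 11.9² + 3² + 2·[13.4·11.9·0.55 + 13.4·3·0.06 + 11.9·3·0.41] = 330.17 + 209.504 = 539.674.
Because errors are independent across components, Cov(Tᵢ,Tⱼ) = Cov(Xᵢ,Xⱼ); the off-diagonal part of the true-score variance is the same as above.
True-score variance = [13.4²·0.73 + 11.9²·0.78 + 3²·0.87] + 209.504 = 249.365 + 209.504 = 458.869.
Reliability = 458.869 / 539.674 = 0.850.

0.850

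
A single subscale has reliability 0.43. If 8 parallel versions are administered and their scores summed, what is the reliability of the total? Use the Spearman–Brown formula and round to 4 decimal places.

0.8579

ρ_k = kρ / (1 + (k−1)ρ) = 8·0.43 / (1 + 7·0.43) = 3.440 / 4.010 = 0.8579.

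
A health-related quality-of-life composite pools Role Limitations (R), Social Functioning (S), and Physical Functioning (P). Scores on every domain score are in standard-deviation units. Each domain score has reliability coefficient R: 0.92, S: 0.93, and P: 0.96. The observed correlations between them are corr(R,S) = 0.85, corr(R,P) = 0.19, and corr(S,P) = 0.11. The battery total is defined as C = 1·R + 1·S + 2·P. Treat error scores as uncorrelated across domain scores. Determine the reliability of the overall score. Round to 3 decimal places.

Var(C) = 1 + 1 + 2² + 2·[0.85 + 2·0.19 + 2·0.11] = 6 + 2.9 = 8.9.
With uncorrelated errors the cross-covariances are all true-score covariance, so they carry over unchanged; only the diagonal terms shrink to ρᵢσᵢ².
True-score variance = [0.92 + 0.93 + 2²·0.96] + 2.9 = 5.69 + 2.9 = 8.59.
Reliability = 8.59 / 8.9 = 0.965.

0.965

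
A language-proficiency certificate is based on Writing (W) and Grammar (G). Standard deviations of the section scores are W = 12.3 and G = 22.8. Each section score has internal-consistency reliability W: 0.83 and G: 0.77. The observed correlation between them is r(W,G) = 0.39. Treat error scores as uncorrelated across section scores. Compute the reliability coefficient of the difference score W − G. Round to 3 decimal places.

Var(W−G) = 12.3² + 22.8² − 2·12.3·22.8·0.39 = 671.13 − 218.743 = 452.387.
Under uncorrelated errors the observed covariances equal the true-score covariances, so only the own-variance terms attenuate.
True-score variance = [12.3²·0.83 + 22.8²·0.77] − 218.743 = 525.848 − 218.743 = 307.104.
Reliability = 307.104 / 452.387 = 0.679.

0.679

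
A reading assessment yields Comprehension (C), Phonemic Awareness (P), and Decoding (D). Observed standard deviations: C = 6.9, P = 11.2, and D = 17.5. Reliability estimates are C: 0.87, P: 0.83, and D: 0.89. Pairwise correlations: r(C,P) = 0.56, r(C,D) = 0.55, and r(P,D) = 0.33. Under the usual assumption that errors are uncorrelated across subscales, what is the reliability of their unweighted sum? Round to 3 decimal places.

Var(C+P+D) = 6.9² + 11.2² + 17.5² + 2·[6.9·11.2·0.56 + 6.9·17.5·0.55 + 11.2·17.5·0.33] = 479.3 + 348.739 = 828.039.
With uncorrelated errors the cross-covariances are all true-score covariance, so they carry over unchanged; only the diagonal terms shrink to ρᵢσᵢ².
True-score variance = [6.9²·0.87 + 11.2²·0.83 + 17.5²·0.89] + 348.739 = 418.098 + 348.739 = 766.837.
Reliability = 766.837 / 828.039 = 0.926.

0.926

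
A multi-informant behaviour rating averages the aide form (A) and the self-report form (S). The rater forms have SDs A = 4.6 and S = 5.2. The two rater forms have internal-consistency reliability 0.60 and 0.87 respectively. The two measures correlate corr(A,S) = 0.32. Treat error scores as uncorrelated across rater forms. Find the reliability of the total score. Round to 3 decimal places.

0.811

Var(A+S) = 4.6² + 5.2² + 2·[4.6·5.2·0.32] = 48.2 + 15.3088 = 63.5088.
With uncorrelated errors the cross-covariances are all true-score covariance, so they carry over unchanged; only the diagonal terms shrink to ρᵢσᵢ².
True-score variance = [4.6²·0.60 + 5.2²·0.87] + 15.3088 = 36.2208 + 15.3088 = 51.5296.
Reliability = 51.5296 / 63.5088 = 0.811.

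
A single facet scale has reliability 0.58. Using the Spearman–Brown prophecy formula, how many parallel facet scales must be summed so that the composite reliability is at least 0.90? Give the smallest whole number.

7

k ≥ ρ*(1−ρ₁)/(ρ₁(1−ρ*)) = 0.90·0.42 / (0.58·0.10) = 6.517.
Smallest integer k = 7.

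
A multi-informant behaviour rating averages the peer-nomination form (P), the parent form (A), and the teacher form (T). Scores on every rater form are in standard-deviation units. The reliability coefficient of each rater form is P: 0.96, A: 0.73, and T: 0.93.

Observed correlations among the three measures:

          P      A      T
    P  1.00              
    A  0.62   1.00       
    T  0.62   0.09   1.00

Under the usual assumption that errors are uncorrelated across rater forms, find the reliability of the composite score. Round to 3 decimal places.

0.933

Var(P+A+T) = 3 + 2·[0.62 + 0.62 + 0.09] = 3 + 2.66 = 5.66.
Because errors are independent across components, Cov(Tᵢ,Tⱼ) = Cov(Xᵢ,Xⱼ); the off-diagonal part of the true-score variance is the same as above.
True-score variance = [0.96 + 0.73 + 0.93] + 2.66 = 2.62 + 2.66 = 5.28.
Reliability = 5.28 / 5.66 = 0.933.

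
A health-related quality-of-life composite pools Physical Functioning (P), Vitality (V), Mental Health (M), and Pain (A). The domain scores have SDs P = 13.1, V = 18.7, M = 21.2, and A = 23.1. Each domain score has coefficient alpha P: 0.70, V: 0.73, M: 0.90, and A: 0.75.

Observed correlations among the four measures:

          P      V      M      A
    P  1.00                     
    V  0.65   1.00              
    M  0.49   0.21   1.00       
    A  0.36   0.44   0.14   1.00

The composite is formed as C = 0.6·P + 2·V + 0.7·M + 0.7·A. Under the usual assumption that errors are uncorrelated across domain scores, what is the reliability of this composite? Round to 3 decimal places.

0.856

Var(C) = 0.6²·13.1² + 2²·18.7² + 0.7²·21.2² + 0.7²·23.1² + 2·[1.2·13.1·18.7·0.65 + 0.42·13.1·21.2·0.49 + 0.42·13.1·23.1·0.36 + 1.4·18.7·21.2·0.21 + 1.4·18.7·23.1·0.44 + 0.49·21.2·23.1·0.14] = 1942.23 + 1420.46 = 3362.69.
Under uncorrelated errors the observed covariances equal the true-score covariances, so only the own-variance terms attenuate.
True-score variance = [0.6²·13.1²·0.70 + 2²·18.7²·0.73 + 0.7²·21.2²·0.90 + 0.7²·23.1²·0.75] + 1420.46 = 1458.65 + 1420.46 = 2879.1.
Reliability = 2879.1 / 3362.69 = 0.856.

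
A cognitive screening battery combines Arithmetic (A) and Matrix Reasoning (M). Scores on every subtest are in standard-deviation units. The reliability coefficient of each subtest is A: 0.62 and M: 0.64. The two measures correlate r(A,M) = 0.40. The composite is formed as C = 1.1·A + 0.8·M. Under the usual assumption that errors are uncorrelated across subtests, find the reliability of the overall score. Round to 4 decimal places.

0.7298

Var(C) = 1.1² + 0.8² + 2·[0.88·0.40] = 1.85 + 0.704 = 2.554.
With uncorrelated errors the cross-covariances are all true-score covariance, so they carry over unchanged; only the diagonal terms shrink to ρᵢσᵢ².
True-score variance = [1.1²·0.62 + 0.8²·0.64] + 0.704 = 1.1598 + 0.704 = 1.8638.
Reliability = 1.8638 / 2.554 = 0.7298.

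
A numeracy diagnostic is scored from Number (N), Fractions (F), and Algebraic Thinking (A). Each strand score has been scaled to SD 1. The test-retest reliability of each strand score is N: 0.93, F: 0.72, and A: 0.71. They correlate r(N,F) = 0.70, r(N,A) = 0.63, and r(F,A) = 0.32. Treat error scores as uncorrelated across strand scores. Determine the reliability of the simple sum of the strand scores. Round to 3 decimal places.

Var(N+F+A) = 3 + 2·[0.70 + 0.63 + 0.32] = 3 + 3.3 = 6.3.
Because errors are independent across components, Cov(Tᵢ,Tⱼ) = Cov(Xᵢ,Xⱼ); the off-diagonal part of the true-score variance is the same as above.
True-score variance = [0.93 + 0.72 + 0.71] + 3.3 = 2.36 + 3.3 = 5.66.
Reliability = 5.66 / 6.3 = 0.898.

0.898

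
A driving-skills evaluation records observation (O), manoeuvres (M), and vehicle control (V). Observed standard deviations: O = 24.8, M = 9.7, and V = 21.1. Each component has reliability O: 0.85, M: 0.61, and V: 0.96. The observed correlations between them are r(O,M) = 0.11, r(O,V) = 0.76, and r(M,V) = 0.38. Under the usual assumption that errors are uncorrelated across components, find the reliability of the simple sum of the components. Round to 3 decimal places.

0.932

Var(O+M+V) = 24.8² + 9.7² + 21.1² + 2·[24.8·9.7·0.11 + 24.8·21.1·0.76 + 9.7·21.1·0.38] = 1154.34 + 1003.86 = 2158.2.
Because errors are independent across components, Cov(Tᵢ,Tⱼ) = Cov(Xᵢ,Xⱼ); the off-diagonal part of the true-score variance is the same as above.
True-score variance = [24.8²·0.85 + 9.7²·0.61 + 21.1²·0.96] + 1003.86 = 1007.58 + 1003.86 = 2011.44.
Reliability = 2011.44 / 2158.2 = 0.932.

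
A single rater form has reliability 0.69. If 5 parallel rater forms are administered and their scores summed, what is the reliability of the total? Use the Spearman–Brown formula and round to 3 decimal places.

0.918

ρ_k = kρ / (1 + (k−1)ρ) = 5·0.69 / (1 + 4·0.69) = 3.450 / 3.760 = 0.918.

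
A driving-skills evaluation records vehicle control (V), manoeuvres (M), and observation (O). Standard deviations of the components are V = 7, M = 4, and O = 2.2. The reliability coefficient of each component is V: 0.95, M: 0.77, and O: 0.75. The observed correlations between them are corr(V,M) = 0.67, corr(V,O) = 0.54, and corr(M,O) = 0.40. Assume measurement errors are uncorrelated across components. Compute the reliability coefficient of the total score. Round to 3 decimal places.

0.944

Var(V+M+O) = 7² + 4² + 2.2² + 2·[7·4·0.67 + 7·2.2·0.54 + 4·2.2·0.40] = 69.84 + 61.192 = 131.032.
Because errors are independent across components, Cov(Tᵢ,Tⱼ) = Cov(Xᵢ,Xⱼ); the off-diagonal part of the true-score variance is the same as above.
True-score variance = [7²·0.95 + 4²·0.77 + 2.2²·0.75] + 61.192 = 62.5 + 61.192 = 123.692.
Reliability = 123.692 / 131.032 = 0.944.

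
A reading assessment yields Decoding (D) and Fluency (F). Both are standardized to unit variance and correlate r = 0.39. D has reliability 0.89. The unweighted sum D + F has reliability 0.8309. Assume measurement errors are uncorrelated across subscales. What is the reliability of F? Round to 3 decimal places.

0.640

Var(D+F) = 2 + 2·0.39 = 2.780.
True-score variance = ρ_D + ρ_F + 2·0.39, so 0.8309 = (0.89 + ρ_F + 0.78) / 2.780.
ρ_F = 0.8309·2.780 − 0.89 − 0.78 = 0.640.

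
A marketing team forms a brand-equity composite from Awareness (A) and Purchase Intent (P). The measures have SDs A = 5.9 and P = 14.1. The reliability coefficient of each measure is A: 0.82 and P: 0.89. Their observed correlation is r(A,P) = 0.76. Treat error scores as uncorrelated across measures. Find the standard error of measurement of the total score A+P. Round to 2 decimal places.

5.30

Var(total) = 233.62 + 126.449 = 360.069.
True-score variance = 205.485 + 126.449 = 331.934, so reliability = 0.9219.
Error variance = 360.069 − 331.934 = 28.1349; SEM = √28.1349 = 5.30.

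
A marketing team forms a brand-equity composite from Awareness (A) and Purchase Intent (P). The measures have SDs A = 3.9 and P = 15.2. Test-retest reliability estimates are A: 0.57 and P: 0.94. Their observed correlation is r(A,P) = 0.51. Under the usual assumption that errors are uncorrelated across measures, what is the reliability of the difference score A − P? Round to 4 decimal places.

Var(A−P) = 3.9² + 15.2² − 2·3.9·15.2·0.51 = 246.25 − 60.4656 = 185.784.
Under uncorrelated errors the observed covariances equal the true-score covariances, so only the own-variance terms attenuate.
True-score variance = [3.9²·0.57 + 15.2²·0.94] − 60.4656 = 225.847 − 60.4656 = 165.382.
Reliability = 165.382 / 185.784 = 0.8902.

0.8902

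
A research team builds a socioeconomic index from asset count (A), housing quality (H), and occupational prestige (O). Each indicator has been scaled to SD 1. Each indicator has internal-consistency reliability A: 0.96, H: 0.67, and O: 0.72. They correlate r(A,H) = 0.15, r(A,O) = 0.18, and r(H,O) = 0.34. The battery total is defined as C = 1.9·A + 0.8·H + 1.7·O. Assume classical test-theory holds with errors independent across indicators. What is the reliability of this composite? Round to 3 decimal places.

Var(C) = 1.9² + 0.8² + 1.7² + 2·[1.52·0.15 + 3.23·0.18 + 1.36·0.34] = 7.14 + 2.5436 = 9.6836.
Because errors are independent across components, Cov(Tᵢ,Tⱼ) = Cov(Xᵢ,Xⱼ); the off-diagonal part of the true-score variance is the same as above.
True-score variance = [1.9²·0.96 + 0.8²·0.67 + 1.7²·0.72] + 2.5436 = 5.9752 + 2.5436 = 8.5188.
Reliability = 8.5188 / 9.6836 = 0.880.

0.880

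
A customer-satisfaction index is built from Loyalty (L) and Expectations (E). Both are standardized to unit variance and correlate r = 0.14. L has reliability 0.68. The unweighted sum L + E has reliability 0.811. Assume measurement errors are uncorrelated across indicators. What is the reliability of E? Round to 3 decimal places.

Var(L+E) = 2 + 2·0.14 = 2.280.
True-score variance = ρ_L + ρ_E + 2·0.14, so 0.811 = (0.68 + ρ_E + 0.28) / 2.280.
ρ_E = 0.811·2.280 − 0.68 − 0.28 = 0.889.

0.889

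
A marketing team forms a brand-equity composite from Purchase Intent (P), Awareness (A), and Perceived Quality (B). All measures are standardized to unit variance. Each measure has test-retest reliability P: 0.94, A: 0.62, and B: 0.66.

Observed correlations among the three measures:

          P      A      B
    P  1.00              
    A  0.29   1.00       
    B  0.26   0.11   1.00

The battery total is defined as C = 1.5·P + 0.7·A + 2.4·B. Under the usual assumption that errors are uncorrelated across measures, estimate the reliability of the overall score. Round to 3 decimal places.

Var(C) = 1.5² + 0.7² + 2.4² + 2·[1.05·0.29 + 3.6·0.26 + 1.68·0.11] = 8.5 + 2.8506 = 11.3506.
Because errors are independent across components, Cov(Tᵢ,Tⱼ) = Cov(Xᵢ,Xⱼ); the off-diagonal part of the true-score variance is the same as above.
True-score variance = [1.5²·0.94 + 0.7²·0.62 + 2.4²·0.66] + 2.8506 = 6.2204 + 2.8506 = 9.071.
Reliability = 9.071 / 11.3506 = 0.799.

0.799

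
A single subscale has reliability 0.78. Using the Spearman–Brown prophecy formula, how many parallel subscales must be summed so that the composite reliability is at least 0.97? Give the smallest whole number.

10

k ≥ ρ*(1−ρ₁)/(ρ₁(1−ρ*)) = 0.97·0.22 / (0.78·0.03) = 9.120.
Smallest integer k = 10.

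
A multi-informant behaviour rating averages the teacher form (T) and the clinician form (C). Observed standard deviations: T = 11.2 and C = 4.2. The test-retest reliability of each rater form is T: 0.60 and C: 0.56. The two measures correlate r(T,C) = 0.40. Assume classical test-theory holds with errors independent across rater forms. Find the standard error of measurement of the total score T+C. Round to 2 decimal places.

7.61

Var(total) = 143.08 + 37.632 = 180.712.
True-score variance = 85.1424 + 37.632 = 122.774, so reliability = 0.6794.
Error variance = 180.712 − 122.774 = 57.9376; SEM = √57.9376 = 7.61.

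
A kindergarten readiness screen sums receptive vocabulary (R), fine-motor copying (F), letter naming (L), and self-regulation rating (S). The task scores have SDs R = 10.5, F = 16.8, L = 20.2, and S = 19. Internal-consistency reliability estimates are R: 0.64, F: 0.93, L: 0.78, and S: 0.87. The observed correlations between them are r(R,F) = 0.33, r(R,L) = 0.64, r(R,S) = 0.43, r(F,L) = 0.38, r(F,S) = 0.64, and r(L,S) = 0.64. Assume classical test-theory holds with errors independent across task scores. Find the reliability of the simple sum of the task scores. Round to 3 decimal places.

0.932

Var(R+F+L+S) = 10.5² + 16.8² + 20.2² + 19² + 2·[10.5·16.8·0.33 + 10.5·20.2·0.64 + 10.5·19·0.43 + 16.8·20.2·0.38 + 16.8·19·0.64 + 20.2·19·0.64] = 1161.53 + 1717.24 = 2878.77.
With uncorrelated errors the cross-covariances are all true-score covariance, so they carry over unchanged; only the diagonal terms shrink to ρᵢσᵢ².
True-score variance = [10.5²·0.64 + 16.8²·0.93 + 20.2²·0.78 + 19²·0.87] + 1717.24 = 965.384 + 1717.24 = 2682.62.
Reliability = 2682.62 / 2878.77 = 0.932.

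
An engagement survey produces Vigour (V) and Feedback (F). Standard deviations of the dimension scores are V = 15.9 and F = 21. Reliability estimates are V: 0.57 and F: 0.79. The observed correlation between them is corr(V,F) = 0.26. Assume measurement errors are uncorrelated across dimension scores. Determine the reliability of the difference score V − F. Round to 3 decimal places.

Var(V−F) = 15.9² + 21² − 2·15.9·21·0.26 = 693.81 − 173.628 = 520.182.
Because errors are independent across components, Cov(Tᵢ,Tⱼ) = Cov(Xᵢ,Xⱼ); the off-diagonal part of the true-score variance is the same as above.
True-score variance = [15.9²·0.57 + 21²·0.79] − 173.628 = 492.492 − 173.628 = 318.864.
Reliability = 318.864 / 520.182 = 0.613.

0.613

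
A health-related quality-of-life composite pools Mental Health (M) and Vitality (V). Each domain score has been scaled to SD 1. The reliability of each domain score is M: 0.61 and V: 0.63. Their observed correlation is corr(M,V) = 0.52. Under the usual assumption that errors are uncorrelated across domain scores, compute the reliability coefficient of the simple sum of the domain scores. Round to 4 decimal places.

0.7500

Var(M+V) = 2 + 2·[0.52] = 2 + 1.04 = 3.04.
With uncorrelated errors the cross-covariances are all true-score covariance, so they carry over unchanged; only the diagonal terms shrink to ρᵢσᵢ².
True-score variance = [0.61 + 0.63] + 1.04 = 1.24 + 1.04 = 2.28.
Reliability = 2.28 / 3.04 = 0.7500.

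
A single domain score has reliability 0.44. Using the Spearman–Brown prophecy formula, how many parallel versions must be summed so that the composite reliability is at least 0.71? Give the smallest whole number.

k ≥ ρ*(1−ρ₁)/(ρ₁(1−ρ*)) = 0.71·0.56 / (0.44·0.29) = 3.116.
Smallest integer k = 4.

4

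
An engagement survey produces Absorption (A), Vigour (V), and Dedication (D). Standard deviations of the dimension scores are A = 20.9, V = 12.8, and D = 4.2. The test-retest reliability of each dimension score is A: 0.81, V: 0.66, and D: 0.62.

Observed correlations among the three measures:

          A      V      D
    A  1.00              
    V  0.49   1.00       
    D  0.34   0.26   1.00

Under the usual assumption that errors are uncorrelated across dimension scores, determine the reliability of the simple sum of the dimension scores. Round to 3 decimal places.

0.850

Var(A+V+D) = 20.9² + 12.8² + 4.2² + 2·[20.9·12.8·0.49 + 20.9·4.2·0.34 + 12.8·4.2·0.26] = 618.29 + 349.815 = 968.105.
Under uncorrelated errors the observed covariances equal the true-score covariances, so only the own-variance terms attenuate.
True-score variance = [20.9²·0.81 + 12.8²·0.66 + 4.2²·0.62] + 349.815 = 472.887 + 349.815 = 822.703.
Reliability = 822.703 / 968.105 = 0.850.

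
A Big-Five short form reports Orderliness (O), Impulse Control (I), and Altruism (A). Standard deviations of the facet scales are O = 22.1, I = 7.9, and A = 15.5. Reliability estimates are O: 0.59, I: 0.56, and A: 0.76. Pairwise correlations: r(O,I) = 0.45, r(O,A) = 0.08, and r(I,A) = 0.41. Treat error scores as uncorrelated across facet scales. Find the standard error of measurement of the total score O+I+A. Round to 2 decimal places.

Var(total) = 791.07 + 312.348 = 1103.42.
True-score variance = 505.702 + 312.348 = 818.05, so reliability = 0.7414.
Error variance = 1103.42 − 818.05 = 285.369; SEM = √285.369 = 16.89.

16.89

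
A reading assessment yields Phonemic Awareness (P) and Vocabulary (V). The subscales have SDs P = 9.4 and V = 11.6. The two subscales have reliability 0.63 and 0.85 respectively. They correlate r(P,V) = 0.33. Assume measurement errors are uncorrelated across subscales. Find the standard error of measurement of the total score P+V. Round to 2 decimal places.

Var(total) = 222.92 + 71.9664 = 294.886.
True-score variance = 170.043 + 71.9664 = 242.009, so reliability = 0.8207.
Error variance = 294.886 − 242.009 = 52.8772; SEM = √52.8772 = 7.27.

7.27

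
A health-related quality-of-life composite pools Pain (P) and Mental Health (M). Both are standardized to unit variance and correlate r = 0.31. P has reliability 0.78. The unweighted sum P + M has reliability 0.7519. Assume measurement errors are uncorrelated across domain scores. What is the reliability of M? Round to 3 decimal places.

Var(P+M) = 2 + 2·0.31 = 2.620.
True-score variance = ρ_P + ρ_M + 2·0.31, so 0.7519 = (0.78 + ρ_M + 0.62) / 2.620.
ρ_M = 0.7519·2.620 − 0.78 − 0.62 = 0.570.

0.570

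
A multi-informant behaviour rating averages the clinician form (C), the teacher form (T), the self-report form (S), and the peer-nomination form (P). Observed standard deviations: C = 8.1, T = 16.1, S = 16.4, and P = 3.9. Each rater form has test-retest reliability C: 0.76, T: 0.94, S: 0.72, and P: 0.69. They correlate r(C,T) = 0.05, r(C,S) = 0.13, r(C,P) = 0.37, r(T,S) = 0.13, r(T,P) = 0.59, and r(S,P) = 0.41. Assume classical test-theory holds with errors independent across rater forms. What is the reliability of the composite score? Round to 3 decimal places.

0.873

Var(C+T+S+P) = 8.1² + 16.1² + 16.4² + 3.9² + 2·[8.1·16.1·0.05 + 8.1·16.4·0.13 + 8.1·3.9·0.37 + 16.1·16.4·0.13 + 16.1·3.9·0.59 + 16.4·3.9·0.41] = 608.99 + 266.146 = 875.136.
With uncorrelated errors the cross-covariances are all true-score covariance, so they carry over unchanged; only the diagonal terms shrink to ρᵢσᵢ².
True-score variance = [8.1²·0.76 + 16.1²·0.94 + 16.4²·0.72 + 3.9²·0.69] + 266.146 = 497.667 + 266.146 = 763.813.
Reliability = 763.813 / 875.136 = 0.873.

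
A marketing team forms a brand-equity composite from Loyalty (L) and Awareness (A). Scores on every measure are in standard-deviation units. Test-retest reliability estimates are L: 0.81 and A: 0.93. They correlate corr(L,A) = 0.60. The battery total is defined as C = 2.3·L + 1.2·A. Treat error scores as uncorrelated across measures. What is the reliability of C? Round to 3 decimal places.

0.890

Var(C) = 2.3² + 1.2² + 2·[2.76·0.60] = 6.73 + 3.312 = 10.042.
With uncorrelated errors the cross-covariances are all true-score covariance, so they carry over unchanged; only the diagonal terms shrink to ρᵢσᵢ².
True-score variance = [2.3²·0.81 + 1.2²·0.93] + 3.312 = 5.6241 + 3.312 = 8.9361.
Reliability = 8.9361 / 10.042 = 0.890.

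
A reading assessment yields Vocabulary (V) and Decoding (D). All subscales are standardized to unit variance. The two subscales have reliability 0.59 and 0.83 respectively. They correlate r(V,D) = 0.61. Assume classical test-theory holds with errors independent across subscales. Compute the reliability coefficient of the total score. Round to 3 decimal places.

Var(V+D) = 2 + 2·[0.61] = 2 + 1.22 = 3.22.
Because errors are independent across components, Cov(Tᵢ,Tⱼ) = Cov(Xᵢ,Xⱼ); the off-diagonal part of the true-score variance is the same as above.
True-score variance = [0.59 + 0.83] + 1.22 = 1.42 + 1.22 = 2.64.
Reliability = 2.64 / 3.22 = 0.820.

0.820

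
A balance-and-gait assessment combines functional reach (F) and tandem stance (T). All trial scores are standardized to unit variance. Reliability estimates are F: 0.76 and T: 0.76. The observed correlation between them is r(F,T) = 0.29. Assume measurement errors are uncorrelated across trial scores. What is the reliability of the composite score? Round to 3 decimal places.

0.814

Var(F+T) = 2 + 2·[0.29] = 2 + 0.58 = 2.58.
Under uncorrelated errors the observed covariances equal the true-score covariances, so only the own-variance terms attenuate.
True-score variance = [0.76 + 0.76] + 0.58 = 1.52 + 0.58 = 2.1.
Reliability = 2.1 / 2.58 = 0.814.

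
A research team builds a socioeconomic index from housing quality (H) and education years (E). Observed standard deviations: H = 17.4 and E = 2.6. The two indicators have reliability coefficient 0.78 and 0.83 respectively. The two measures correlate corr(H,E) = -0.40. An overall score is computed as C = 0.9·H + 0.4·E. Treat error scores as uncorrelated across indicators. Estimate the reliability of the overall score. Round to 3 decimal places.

Var(C) = 0.9²·17.4² + 0.4²·2.6² + 2·[0.36·17.4·2.6·(-0.40)] = 246.317 − 13.0291 = 233.288.
Because errors are independent across components, Cov(Tᵢ,Tⱼ) = Cov(Xᵢ,Xⱼ); the off-diagonal part of the true-score variance is the same as above.
True-score variance = [0.9²·17.4²·0.78 + 0.4²·2.6²·0.83] − 13.0291 = 192.181 − 13.0291 = 179.152.
Reliability = 179.152 / 233.288 = 0.768.

0.768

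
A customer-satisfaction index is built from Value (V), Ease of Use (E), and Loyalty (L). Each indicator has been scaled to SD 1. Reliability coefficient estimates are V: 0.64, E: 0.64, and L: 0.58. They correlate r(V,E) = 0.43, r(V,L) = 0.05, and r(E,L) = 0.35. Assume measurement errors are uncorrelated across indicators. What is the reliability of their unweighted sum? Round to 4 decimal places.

0.7554

Var(V+E+L) = 3 + 2·[0.43 + 0.05 + 0.35] = 3 + 1.66 = 4.66.
With uncorrelated errors the cross-covariances are all true-score covariance, so they carry over unchanged; only the diagonal terms shrink to ρᵢσᵢ².
True-score variance = [0.64 + 0.64 + 0.58] + 1.66 = 1.86 + 1.66 = 3.52.
Reliability = 3.52 / 4.66 = 0.7554.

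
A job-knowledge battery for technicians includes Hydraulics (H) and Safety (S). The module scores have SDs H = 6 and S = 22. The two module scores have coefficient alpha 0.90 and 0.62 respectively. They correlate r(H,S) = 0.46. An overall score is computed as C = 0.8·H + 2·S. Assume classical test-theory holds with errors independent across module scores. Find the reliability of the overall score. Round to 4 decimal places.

0.6573

Var(C) = 0.8²·6² + 2²·22² + 2·[1.6·6·22·0.46] = 1959.04 + 194.304 = 2153.34.
With uncorrelated errors the cross-covariances are all true-score covariance, so they carry over unchanged; only the diagonal terms shrink to ρᵢσᵢ².
True-score variance = [0.8²·6²·0.90 + 2²·22²·0.62] + 194.304 = 1221.06 + 194.304 = 1415.36.
Reliability = 1415.36 / 2153.34 = 0.6573.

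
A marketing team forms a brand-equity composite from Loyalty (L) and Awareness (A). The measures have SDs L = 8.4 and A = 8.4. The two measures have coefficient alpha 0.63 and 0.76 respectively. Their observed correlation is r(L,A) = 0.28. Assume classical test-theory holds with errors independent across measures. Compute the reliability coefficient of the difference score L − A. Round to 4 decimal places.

Var(L−A) = 8.4² + 8.4² − 2·8.4·8.4·0.28 = 141.12 − 39.5136 = 101.606.
Under uncorrelated errors the observed covariances equal the true-score covariances, so only the own-variance terms attenuate.
True-score variance = [8.4²·0.63 + 8.4²·0.76] − 39.5136 = 98.0784 − 39.5136 = 58.5648.
Reliability = 58.5648 / 101.606 = 0.5764.

0.5764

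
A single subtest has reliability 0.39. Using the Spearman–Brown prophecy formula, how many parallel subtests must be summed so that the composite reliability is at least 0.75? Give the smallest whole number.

k ≥ ρ*(1−ρ₁)/(ρ₁(1−ρ*)) = 0.75·0.61 / (0.39·0.25) = 4.692.
Smallest integer k = 5.

5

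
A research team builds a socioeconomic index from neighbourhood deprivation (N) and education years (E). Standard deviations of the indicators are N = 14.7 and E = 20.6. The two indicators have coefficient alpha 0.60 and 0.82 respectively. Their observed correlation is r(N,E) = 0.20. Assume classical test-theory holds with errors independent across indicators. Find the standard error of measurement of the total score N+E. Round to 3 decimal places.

Var(total) = 640.45 + 121.128 = 761.578.
True-score variance = 477.629 + 121.128 = 598.757, so reliability = 0.7862.
Error variance = 761.578 − 598.757 = 162.821; SEM = √162.821 = 12.760.

12.760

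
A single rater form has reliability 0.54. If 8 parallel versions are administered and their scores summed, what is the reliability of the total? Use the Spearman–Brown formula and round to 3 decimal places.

ρ_k = kρ / (1 + (k−1)ρ) = 8·0.54 / (1 + 7·0.54) = 4.320 / 4.780 = 0.904.

0.904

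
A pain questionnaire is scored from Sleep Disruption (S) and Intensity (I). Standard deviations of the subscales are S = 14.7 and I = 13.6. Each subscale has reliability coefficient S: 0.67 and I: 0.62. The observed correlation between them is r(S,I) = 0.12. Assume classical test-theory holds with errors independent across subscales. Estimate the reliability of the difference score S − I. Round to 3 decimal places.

Var(S−I) = 14.7² + 13.6² − 2·14.7·13.6·0.12 = 401.05 − 47.9808 = 353.069.
Under uncorrelated errors the observed covariances equal the true-score covariances, so only the own-variance terms attenuate.
True-score variance = [14.7²·0.67 + 13.6²·0.62] − 47.9808 = 259.455 − 47.9808 = 211.475.
Reliability = 211.475 / 353.069 = 0.599.

0.599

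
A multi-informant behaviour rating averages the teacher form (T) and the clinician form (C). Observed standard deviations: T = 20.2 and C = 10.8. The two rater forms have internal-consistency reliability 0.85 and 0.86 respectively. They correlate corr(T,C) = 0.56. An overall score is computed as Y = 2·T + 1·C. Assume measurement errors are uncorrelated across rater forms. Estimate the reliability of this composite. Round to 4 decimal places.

Var(Y) = 2²·20.2² + 10.8² + 2·[2·20.2·10.8·0.56] = 1748.8 + 488.678 = 2237.48.
Because errors are independent across components, Cov(Tᵢ,Tⱼ) = Cov(Xᵢ,Xⱼ); the off-diagonal part of the true-score variance is the same as above.
True-score variance = [2²·20.2²·0.85 + 10.8²·0.86] + 488.678 = 1487.65 + 488.678 = 1976.32.
Reliability = 1976.32 / 2237.48 = 0.8833.

0.8833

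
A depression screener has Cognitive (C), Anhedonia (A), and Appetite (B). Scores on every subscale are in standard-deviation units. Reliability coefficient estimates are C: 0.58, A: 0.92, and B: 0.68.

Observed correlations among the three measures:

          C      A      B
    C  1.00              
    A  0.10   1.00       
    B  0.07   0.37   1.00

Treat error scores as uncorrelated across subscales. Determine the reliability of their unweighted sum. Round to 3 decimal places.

0.799

Var(C+A+B) = 3 + 2·[0.10 + 0.07 + 0.37] = 3 + 1.08 = 4.08.
Under uncorrelated errors the observed covariances equal the true-score covariances, so only the own-variance terms attenuate.
True-score variance = [0.58 + 0.92 + 0.68] + 1.08 = 2.18 + 1.08 = 3.26.
Reliability = 3.26 / 4.08 = 0.799.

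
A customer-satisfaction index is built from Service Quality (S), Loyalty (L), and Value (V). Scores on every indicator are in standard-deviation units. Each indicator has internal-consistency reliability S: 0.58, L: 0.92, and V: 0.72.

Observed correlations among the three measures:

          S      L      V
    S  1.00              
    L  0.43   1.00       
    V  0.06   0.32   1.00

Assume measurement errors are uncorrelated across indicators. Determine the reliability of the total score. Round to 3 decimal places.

Var(S+L+V) = 3 + 2·[0.43 + 0.06 + 0.32] = 3 + 1.62 = 4.62.
With uncorrelated errors the cross-covariances are all true-score covariance, so they carry over unchanged; only the diagonal terms shrink to ρᵢσᵢ².
True-score variance = [0.58 + 0.92 + 0.72] + 1.62 = 2.22 + 1.62 = 3.84.
Reliability = 3.84 / 4.62 = 0.831.

0.831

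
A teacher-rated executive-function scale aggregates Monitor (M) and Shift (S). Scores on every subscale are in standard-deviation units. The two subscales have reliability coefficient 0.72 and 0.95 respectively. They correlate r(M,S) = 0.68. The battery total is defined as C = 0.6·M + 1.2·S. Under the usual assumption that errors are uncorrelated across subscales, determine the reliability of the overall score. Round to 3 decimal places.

Var(C) = 0.6² + 1.2² + 2·[0.72·0.68] = 1.8 + 0.9792 = 2.7792.
With uncorrelated errors the cross-covariances are all true-score covariance, so they carry over unchanged; only the diagonal terms shrink to ρᵢσᵢ².
True-score variance = [0.6²·0.72 + 1.2²·0.95] + 0.9792 = 1.6272 + 0.9792 = 2.6064.
Reliability = 2.6064 / 2.7792 = 0.938.

0.938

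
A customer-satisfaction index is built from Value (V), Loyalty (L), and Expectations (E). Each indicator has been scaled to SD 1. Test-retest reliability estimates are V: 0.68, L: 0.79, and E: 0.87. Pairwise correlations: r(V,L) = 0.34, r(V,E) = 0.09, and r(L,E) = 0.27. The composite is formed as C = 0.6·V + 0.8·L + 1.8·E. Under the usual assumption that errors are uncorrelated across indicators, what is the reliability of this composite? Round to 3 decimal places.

Var(C) = 0.6² + 0.8² + 1.8² + 2·[0.48·0.34 + 1.08·0.09 + 1.44·0.27] = 4.24 + 1.2984 = 5.5384.
Under uncorrelated errors the observed covariances equal the true-score covariances, so only the own-variance terms attenuate.
True-score variance = [0.6²·0.68 + 0.8²·0.79 + 1.8²·0.87] + 1.2984 = 3.5692 + 1.2984 = 4.8676.
Reliability = 4.8676 / 5.5384 = 0.879.

0.879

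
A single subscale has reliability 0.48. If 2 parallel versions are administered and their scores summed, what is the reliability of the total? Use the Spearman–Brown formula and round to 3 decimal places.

0.649

ρ_k = kρ / (1 + (k−1)ρ) = 2·0.48 / (1 + 1·0.48) = 0.960 / 1.480 = 0.649.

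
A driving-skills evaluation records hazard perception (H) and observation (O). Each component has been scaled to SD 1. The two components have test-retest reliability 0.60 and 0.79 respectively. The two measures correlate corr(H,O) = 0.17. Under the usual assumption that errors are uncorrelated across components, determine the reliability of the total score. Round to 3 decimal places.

Var(H+O) = 2 + 2·[0.17] = 2 + 0.34 = 2.34.
With uncorrelated errors the cross-covariances are all true-score covariance, so they carry over unchanged; only the diagonal terms shrink to ρᵢσᵢ².
True-score variance = [0.60 + 0.79] + 0.34 = 1.39 + 0.34 = 1.73.
Reliability = 1.73 / 2.34 = 0.739.

0.739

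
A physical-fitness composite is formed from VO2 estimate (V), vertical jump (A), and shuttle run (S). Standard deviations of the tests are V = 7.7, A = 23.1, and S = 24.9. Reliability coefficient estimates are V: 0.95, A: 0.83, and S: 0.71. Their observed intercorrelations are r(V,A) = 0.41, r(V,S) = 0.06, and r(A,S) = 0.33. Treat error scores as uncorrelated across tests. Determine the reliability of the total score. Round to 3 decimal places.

Var(V+A+S) = 7.7² + 23.1² + 24.9² + 2·[7.7·23.1·0.41 + 7.7·24.9·0.06 + 23.1·24.9·0.33] = 1212.91 + 548.486 = 1761.4.
Because errors are independent across components, Cov(Tᵢ,Tⱼ) = Cov(Xᵢ,Xⱼ); the off-diagonal part of the true-score variance is the same as above.
True-score variance = [7.7²·0.95 + 23.1²·0.83 + 24.9²·0.71] + 548.486 = 939.429 + 548.486 = 1487.92.
Reliability = 1487.92 / 1761.4 = 0.845.

0.845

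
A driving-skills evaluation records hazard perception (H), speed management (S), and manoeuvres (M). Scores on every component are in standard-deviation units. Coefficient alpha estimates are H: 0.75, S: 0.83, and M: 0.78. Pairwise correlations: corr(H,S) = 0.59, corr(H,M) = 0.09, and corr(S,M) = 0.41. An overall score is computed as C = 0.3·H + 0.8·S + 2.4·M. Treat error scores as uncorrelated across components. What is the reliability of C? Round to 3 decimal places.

0.835

Var(C) = 0.3² + 0.8² + 2.4² + 2·[0.24·0.59 + 0.72·0.09 + 1.92·0.41] = 6.49 + 1.9872 = 8.4772.
With uncorrelated errors the cross-covariances are all true-score covariance, so they carry over unchanged; only the diagonal terms shrink to ρᵢσᵢ².
True-score variance = [0.3²·0.75 + 0.8²·0.83 + 2.4²·0.78] + 1.9872 = 5.0915 + 1.9872 = 7.0787.
Reliability = 7.0787 / 8.4772 = 0.835.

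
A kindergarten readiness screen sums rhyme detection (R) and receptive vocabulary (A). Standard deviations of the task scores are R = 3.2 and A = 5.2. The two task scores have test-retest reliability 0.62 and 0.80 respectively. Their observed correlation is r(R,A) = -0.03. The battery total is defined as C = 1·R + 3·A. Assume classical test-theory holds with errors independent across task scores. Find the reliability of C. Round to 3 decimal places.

Var(C) = 3.2² + 3²·5.2² + 2·[3·3.2·5.2·(-0.03)] = 253.6 − 2.9952 = 250.605.
With uncorrelated errors the cross-covariances are all true-score covariance, so they carry over unchanged; only the diagonal terms shrink to ρᵢσᵢ².
True-score variance = [3.2²·0.62 + 3²·5.2²·0.80] − 2.9952 = 201.037 − 2.9952 = 198.042.
Reliability = 198.042 / 250.605 = 0.790.

0.790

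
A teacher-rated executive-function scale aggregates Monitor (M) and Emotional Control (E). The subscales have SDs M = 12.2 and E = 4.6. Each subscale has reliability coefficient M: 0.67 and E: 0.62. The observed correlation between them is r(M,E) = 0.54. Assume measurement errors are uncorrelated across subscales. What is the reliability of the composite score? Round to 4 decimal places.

0.7521

Var(M+E) = 12.2² + 4.6² + 2·[12.2·4.6·0.54] = 170 + 60.6096 = 230.61.
With uncorrelated errors the cross-covariances are all true-score covariance, so they carry over unchanged; only the diagonal terms shrink to ρᵢσᵢ².
True-score variance = [12.2²·0.67 + 4.6²·0.62] + 60.6096 = 112.842 + 60.6096 = 173.452.
Reliability = 173.452 / 230.61 = 0.7521.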